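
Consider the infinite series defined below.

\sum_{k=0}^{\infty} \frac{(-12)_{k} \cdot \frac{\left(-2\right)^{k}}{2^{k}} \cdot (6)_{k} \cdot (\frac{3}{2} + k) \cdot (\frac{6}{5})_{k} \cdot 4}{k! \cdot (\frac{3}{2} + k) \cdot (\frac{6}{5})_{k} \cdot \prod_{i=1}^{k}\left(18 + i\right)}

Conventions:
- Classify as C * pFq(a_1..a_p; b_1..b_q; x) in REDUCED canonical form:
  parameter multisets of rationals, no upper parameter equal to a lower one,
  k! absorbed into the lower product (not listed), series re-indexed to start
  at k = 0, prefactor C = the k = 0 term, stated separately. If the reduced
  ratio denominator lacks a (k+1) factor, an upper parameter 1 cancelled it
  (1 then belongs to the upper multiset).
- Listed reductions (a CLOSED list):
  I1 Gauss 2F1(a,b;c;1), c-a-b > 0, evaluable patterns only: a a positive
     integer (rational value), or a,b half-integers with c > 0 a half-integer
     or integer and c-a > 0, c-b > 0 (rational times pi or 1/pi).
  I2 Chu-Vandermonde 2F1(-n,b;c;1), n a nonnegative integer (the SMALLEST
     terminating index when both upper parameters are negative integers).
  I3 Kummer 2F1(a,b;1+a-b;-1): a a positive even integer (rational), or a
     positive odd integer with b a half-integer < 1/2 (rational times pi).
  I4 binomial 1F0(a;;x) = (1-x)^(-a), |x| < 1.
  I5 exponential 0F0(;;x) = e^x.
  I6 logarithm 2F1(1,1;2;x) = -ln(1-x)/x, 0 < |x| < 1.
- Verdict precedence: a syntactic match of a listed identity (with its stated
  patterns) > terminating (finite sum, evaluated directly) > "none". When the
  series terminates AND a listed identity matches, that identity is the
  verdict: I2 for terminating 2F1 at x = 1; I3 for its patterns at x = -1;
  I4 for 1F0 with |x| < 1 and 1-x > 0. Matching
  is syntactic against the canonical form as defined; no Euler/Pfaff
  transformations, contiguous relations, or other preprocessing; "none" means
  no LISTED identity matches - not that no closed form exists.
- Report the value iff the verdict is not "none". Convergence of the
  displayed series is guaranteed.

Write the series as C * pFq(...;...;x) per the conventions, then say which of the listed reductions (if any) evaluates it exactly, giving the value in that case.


The series (x = -1) is 2F1: upper {-12, 6}, lower {19}, prefactor 4. Verdict (x = -1): Kummer (I3) applies (x = -1; c = 19 equals 1+a-b for upper {-12, 6}: listed pattern). Hence: \frac{816}{5}.

Structural cue: t_0 = 4 here, and striking the common factor k + 3/2 reduces the term (C = 4).
Ratio: r(k) = -1 * (k-12) (k+6) / [(k+19) (k+1)] ; factor over Q: parameters, x = -1, and C = 4.


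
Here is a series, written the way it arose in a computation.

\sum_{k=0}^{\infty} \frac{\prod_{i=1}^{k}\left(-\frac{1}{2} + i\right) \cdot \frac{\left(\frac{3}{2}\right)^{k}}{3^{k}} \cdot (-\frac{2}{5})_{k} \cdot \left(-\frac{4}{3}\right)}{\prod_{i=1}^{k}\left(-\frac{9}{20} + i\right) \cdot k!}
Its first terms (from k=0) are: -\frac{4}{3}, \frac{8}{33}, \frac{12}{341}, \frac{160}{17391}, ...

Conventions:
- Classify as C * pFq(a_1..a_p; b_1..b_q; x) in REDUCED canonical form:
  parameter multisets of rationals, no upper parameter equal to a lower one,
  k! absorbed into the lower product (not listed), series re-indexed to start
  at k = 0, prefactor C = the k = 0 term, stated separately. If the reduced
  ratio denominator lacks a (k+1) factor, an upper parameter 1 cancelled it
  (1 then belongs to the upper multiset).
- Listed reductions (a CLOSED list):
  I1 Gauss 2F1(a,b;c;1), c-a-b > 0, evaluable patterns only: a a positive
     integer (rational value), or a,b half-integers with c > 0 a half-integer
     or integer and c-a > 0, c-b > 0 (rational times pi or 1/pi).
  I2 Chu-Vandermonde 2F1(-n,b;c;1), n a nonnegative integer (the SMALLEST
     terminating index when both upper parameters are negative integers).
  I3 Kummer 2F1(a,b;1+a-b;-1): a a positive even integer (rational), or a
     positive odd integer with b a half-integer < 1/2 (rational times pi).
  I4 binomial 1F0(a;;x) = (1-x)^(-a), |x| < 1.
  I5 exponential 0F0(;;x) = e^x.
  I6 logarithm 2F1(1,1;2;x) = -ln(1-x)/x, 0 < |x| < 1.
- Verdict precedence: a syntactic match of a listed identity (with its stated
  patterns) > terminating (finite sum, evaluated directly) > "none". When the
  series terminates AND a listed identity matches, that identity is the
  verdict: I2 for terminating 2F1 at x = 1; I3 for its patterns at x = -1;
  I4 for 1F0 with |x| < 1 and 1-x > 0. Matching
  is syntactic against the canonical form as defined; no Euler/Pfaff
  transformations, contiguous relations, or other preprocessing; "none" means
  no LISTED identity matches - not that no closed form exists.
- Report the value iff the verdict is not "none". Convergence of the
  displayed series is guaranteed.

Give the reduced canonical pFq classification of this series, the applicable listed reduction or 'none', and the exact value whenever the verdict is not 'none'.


This is -\frac{4}{3} * 2F1(-\frac{2}{5}, \frac{1}{2}; \frac{11}{20}; \frac{1}{2}) in reduced canonical form. Verdict: none. Every listed pattern misses the 2F1 form at \frac{1}{2}, upper {-\frac{2}{5}, \frac{1}{2}}.

Key step: x = \frac{1}{2} and the running product (C = -4/3, x = 1/2) telescopes to a rising factorial.
Adjacent-term ratio: r(k) = \frac{1}{2} * (k-\frac{2}{5}) (k+\frac{1}{2}) / [(k+\frac{11}{20}) (k+1)] - rational; roots negated = parameters, x = \frac{1}{2}, C = -\frac{4}{3}.


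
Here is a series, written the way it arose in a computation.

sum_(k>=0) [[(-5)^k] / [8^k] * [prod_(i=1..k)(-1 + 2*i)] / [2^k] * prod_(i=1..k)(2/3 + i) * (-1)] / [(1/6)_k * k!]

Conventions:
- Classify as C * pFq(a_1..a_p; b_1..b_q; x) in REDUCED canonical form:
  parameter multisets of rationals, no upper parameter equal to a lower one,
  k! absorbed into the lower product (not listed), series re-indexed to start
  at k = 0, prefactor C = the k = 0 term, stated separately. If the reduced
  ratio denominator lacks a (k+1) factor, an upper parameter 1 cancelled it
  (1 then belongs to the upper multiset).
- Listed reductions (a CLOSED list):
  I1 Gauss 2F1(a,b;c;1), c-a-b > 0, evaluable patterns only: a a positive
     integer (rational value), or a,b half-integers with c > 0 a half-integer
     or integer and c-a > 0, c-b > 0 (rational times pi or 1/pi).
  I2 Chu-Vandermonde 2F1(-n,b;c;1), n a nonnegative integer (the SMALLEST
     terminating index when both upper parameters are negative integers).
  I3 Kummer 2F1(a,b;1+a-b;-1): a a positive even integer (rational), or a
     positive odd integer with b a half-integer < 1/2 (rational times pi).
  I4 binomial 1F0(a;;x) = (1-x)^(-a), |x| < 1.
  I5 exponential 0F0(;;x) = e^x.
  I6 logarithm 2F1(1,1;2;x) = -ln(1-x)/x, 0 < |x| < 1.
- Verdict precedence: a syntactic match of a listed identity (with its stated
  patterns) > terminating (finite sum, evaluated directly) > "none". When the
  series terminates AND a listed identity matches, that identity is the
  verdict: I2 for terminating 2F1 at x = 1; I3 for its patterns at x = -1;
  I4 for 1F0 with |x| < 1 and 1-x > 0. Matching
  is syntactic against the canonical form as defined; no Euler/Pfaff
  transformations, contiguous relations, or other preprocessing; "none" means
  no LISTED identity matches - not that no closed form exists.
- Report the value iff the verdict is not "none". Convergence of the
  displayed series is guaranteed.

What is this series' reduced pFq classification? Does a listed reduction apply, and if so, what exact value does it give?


The tell: t_0 being -1, the running product (C = -1) telescopes to a rising factorial.
Term ratio: r(k) = (-5/8) * (k+1/2) (k+5/3) / [(k+1/6) (k+1)] - poly over poly, x = (-5/8) from leading terms; C = -1 at k = 0.

Reduced: x = -5/8, 2F1, upper = {1/2, 5/3}, lower = {1/6}, C = -1. Verdict: none here - no I1-I6 shape fits x = -5/8 with lower {1/6}.


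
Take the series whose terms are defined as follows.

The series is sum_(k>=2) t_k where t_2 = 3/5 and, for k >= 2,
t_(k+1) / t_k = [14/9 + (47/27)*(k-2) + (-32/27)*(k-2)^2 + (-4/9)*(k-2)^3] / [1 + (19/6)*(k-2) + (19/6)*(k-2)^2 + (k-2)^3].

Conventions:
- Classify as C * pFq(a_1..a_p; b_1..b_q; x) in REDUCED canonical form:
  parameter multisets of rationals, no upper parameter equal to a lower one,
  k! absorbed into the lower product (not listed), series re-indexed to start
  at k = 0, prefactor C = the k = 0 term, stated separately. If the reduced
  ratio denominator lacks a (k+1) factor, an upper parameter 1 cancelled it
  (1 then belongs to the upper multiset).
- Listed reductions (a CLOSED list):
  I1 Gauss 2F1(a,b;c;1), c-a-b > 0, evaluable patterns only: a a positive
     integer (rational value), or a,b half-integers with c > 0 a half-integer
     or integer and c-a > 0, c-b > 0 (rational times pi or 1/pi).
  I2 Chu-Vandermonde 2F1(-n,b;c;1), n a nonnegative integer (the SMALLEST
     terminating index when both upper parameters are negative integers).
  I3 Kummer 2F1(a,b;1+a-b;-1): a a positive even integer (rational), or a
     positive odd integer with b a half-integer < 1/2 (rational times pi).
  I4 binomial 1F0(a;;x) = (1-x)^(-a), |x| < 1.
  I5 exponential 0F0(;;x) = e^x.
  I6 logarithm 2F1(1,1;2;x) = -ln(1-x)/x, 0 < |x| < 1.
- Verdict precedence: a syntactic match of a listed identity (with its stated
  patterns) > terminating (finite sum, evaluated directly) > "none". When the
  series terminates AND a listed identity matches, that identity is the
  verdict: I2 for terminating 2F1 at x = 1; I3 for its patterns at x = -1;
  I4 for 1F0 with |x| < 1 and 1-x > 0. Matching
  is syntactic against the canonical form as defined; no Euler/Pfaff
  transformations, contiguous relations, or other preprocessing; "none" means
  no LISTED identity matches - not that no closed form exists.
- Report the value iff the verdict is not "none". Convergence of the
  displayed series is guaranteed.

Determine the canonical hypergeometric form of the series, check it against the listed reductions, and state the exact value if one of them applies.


Canonical form: C = 3/5 times 2F1 with upper {-3/2, 7/2}, lower {3/2}, x = -4/9. Verdict: none - this 2F1 at x = -4/9 matches no listed pattern, and upper {-3/2, 7/2} holds no stopper.

Structural cue: t_0 being 3/5, the ratio is unreduced: k + 2/3 divides both sides (C = 3/5).
Term ratio: r(k) = (-4/9) * (k-3/2) (k+7/2) / [(k+3/2) (k+1)] - rational in k. x = (-4/9); t_0 = 3/5; negate the roots.


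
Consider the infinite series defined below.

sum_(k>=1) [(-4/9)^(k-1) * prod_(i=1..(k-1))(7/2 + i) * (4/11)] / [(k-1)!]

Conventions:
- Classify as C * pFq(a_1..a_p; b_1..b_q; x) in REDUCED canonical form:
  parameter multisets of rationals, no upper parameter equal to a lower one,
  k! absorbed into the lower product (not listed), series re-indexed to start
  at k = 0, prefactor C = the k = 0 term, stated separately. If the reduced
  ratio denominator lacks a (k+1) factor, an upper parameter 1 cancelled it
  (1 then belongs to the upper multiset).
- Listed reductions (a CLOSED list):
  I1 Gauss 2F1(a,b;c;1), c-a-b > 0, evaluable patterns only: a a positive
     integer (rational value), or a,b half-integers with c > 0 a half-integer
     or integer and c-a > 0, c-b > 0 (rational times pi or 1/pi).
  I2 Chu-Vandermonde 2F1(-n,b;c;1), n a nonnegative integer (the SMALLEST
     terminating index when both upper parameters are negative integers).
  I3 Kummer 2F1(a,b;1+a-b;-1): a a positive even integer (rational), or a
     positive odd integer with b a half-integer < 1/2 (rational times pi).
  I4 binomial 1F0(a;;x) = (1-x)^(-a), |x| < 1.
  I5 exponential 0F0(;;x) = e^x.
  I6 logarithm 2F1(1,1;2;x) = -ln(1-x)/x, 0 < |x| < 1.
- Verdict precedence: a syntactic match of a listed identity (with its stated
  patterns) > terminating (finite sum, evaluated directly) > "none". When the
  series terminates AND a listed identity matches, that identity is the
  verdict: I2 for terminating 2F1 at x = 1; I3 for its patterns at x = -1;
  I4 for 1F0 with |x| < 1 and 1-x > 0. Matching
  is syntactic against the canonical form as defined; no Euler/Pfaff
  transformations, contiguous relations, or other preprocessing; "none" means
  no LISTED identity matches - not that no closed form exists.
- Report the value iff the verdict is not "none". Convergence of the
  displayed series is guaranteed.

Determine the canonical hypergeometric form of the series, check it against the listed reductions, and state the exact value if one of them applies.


Prefactor 4/11, argument -4/9: 1F0 with upper {9/2} over lower {-}. Verdict at x = -4/9: the binomial series (I4) matches (the 1F0 binomial series: exponent -9/2, x = -4/9). Exact value: (4/11) * (13/9)^(-9/2).

The tell: with t_0 = 4/11, the running product (C = 4/11, x = -4/9) telescopes to a rising factorial.
Step ratio: r(k) = (-4/9) * (k+9/2) / [(k+1)] - poly over poly, x = (-4/9) from leading terms; C = 4/11 at k = 0.


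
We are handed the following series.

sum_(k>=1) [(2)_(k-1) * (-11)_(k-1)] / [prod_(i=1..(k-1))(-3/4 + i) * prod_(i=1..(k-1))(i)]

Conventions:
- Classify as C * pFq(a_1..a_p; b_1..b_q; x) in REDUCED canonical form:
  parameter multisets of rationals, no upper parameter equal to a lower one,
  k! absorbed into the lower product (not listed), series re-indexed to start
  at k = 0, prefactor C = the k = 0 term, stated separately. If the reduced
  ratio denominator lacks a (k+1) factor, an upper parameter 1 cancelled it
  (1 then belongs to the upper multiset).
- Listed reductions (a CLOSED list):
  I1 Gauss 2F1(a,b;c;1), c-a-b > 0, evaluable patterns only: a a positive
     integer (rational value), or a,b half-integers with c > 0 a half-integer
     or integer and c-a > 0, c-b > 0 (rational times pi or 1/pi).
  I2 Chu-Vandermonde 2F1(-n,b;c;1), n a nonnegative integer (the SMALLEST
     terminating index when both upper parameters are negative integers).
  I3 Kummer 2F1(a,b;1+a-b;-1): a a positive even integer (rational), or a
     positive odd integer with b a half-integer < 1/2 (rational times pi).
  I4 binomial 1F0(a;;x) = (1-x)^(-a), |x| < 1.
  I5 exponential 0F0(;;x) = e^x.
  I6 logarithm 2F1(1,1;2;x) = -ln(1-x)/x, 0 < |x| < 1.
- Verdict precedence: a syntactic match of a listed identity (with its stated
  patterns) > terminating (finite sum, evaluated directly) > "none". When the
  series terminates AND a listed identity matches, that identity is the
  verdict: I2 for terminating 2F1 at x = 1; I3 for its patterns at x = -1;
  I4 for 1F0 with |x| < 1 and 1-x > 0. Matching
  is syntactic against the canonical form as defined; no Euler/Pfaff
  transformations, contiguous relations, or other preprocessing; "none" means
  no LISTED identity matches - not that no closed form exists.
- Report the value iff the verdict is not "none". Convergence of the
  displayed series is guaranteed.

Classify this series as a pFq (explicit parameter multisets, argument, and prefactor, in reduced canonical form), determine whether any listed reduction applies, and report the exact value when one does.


Key observation: from the first term 1: the lower running product (prefactor 1) is a rising factorial.
Step ratio: r(k) = 1 * (k-11) (k+2) / [(k+1/4) (k+1)] - rational in k. x = 1; t_0 = 1; negate the roots.

Prefactor 1, argument 1: 2F1 with upper {-11, 2} over lower {1/4}. Verdict: Vandermonde's identity (I2) matches (terminating 2F1 at x = 1 with n = 11, b = 2, c = 1/4). Its exact value is 21/1517.


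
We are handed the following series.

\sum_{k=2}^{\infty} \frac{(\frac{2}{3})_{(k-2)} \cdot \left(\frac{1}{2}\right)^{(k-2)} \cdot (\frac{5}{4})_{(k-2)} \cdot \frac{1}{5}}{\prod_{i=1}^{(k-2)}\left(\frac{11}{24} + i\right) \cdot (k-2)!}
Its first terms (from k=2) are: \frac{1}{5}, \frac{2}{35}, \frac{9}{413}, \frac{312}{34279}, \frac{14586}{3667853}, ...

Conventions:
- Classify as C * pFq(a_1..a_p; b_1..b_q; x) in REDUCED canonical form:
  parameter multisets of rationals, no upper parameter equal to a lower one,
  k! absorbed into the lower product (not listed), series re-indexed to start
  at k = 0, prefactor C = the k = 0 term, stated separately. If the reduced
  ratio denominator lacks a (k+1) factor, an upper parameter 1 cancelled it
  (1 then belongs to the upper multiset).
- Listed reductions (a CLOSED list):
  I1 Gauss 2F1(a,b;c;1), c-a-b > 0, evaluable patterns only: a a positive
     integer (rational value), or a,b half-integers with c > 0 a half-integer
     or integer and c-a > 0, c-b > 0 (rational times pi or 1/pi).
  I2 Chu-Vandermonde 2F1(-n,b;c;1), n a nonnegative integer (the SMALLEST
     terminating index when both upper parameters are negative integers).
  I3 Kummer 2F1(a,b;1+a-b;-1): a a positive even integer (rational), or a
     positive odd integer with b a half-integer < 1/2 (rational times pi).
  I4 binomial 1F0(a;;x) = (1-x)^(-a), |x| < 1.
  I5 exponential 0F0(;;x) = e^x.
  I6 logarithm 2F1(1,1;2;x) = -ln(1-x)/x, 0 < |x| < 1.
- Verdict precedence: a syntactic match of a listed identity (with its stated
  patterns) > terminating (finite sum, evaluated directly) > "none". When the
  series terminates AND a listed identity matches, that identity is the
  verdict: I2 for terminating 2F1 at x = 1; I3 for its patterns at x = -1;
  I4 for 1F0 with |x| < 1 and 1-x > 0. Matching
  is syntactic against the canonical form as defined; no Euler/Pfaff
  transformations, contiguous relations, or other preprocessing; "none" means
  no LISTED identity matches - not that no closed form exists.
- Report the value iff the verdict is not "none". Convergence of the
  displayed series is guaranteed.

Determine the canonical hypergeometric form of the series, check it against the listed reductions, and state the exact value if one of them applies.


Classification (C = \frac{1}{5}): 2F1 with upper {\frac{2}{3}, \frac{5}{4}}, lower {\frac{35}{24}}, argument x = \frac{1}{2}. Verdict: none. Every listed pattern misses the 2F1 form at \frac{1}{2}, upper {\frac{2}{3}, \frac{5}{4}}.

Key step: with t_0 = \frac{1}{5}, the lower running product (C = 1/5) is a rising factorial.
Term ratio: r(k) = \frac{1}{2} * (k+\frac{2}{3}) (k+\frac{5}{4}) / [(k+\frac{35}{24}) (k+1)] - rational in k, leading ratio \frac{1}{2}; with t_0 = \frac{1}{5}, classification follows.


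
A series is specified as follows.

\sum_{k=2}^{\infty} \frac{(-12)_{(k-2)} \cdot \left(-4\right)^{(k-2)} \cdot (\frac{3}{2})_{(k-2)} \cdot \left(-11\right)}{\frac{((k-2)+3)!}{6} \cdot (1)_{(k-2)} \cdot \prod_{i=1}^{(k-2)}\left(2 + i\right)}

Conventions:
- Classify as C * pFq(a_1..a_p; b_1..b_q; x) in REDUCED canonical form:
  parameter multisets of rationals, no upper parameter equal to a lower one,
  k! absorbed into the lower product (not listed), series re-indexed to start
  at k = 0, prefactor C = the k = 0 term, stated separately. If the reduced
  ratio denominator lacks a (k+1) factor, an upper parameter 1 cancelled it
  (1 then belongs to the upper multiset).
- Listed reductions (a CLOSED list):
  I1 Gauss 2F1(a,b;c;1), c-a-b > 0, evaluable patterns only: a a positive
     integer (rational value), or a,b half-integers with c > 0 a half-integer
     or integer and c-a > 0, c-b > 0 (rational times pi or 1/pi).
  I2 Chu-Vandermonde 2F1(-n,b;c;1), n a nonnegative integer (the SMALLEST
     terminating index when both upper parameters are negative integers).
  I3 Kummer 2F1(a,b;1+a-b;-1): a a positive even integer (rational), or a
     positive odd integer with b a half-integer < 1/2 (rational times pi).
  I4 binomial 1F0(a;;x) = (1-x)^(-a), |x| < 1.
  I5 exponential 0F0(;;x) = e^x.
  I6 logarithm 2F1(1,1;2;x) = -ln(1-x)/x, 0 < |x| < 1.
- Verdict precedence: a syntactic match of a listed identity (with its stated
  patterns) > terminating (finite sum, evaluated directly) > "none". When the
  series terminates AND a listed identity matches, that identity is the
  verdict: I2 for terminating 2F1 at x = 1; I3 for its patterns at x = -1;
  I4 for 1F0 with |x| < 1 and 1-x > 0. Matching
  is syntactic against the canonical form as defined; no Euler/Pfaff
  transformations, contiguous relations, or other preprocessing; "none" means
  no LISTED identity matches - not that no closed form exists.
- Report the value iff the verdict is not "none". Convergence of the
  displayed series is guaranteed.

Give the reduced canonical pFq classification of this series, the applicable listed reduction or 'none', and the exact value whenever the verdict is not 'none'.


Reduced: x = -4, 2F2, upper = {-12, \frac{3}{2}}, lower = {3, 4}, C = -11. Verdict: terminating (-12 upstairs). 13 nonzero terms in all; added directly. Sum: -\frac{1071340015091}{990662400}.

Key observation: with t_0 = -11, (1)_k (prefactor -11) is k! itself.
Adjacent-term ratio: r(k) = -4 * (k-12) (k+\frac{3}{2}) / [(k+3) (k+4) (k+1)] - poly over poly, x = -4 from leading terms; C = -11 at k = 0.


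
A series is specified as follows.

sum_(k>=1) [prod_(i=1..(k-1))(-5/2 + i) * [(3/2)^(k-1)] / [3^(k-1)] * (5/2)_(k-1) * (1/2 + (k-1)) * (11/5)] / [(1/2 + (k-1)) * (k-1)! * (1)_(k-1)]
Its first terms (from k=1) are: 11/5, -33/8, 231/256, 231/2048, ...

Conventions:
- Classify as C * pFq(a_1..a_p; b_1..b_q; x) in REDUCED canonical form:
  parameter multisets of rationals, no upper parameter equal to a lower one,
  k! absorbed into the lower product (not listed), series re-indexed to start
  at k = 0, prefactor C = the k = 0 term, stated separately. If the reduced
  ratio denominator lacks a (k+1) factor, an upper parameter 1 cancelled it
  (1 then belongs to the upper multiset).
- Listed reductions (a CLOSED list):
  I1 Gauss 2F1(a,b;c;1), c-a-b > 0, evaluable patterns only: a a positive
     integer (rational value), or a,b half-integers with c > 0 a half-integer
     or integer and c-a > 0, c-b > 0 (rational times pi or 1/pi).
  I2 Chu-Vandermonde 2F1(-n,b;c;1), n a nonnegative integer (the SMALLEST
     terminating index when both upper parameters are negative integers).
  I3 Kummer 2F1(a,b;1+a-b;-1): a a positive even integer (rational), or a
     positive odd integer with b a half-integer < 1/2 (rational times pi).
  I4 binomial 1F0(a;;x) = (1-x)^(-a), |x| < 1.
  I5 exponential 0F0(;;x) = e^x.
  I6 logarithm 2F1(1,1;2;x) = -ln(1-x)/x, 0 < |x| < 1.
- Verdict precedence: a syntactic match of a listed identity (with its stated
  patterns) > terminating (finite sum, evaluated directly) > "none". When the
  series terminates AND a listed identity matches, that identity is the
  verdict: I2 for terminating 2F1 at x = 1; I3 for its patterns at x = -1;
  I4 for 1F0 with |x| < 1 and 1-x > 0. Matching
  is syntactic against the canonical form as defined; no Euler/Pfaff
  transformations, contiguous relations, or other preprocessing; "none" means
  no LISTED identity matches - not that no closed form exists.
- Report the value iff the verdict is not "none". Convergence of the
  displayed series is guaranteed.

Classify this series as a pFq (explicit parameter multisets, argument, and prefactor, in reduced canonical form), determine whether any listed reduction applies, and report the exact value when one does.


First insight: from the first term 11/5: the running product (C = 11/5) telescopes to a rising factorial.
Adjacent-term ratio: r(k) = (1/2) * (k-3/2) (k+5/2) / [(k+1) (k+1)] - rational in k. x = (1/2); t_0 = 11/5; negate the roots.

This is 11/5 * 2F1(-3/2, 5/2; 1; 1/2) in reduced canonical form. Verdict: none. No listed pattern accepts 2F1(-3/2, 5/2; 1; 1/2).


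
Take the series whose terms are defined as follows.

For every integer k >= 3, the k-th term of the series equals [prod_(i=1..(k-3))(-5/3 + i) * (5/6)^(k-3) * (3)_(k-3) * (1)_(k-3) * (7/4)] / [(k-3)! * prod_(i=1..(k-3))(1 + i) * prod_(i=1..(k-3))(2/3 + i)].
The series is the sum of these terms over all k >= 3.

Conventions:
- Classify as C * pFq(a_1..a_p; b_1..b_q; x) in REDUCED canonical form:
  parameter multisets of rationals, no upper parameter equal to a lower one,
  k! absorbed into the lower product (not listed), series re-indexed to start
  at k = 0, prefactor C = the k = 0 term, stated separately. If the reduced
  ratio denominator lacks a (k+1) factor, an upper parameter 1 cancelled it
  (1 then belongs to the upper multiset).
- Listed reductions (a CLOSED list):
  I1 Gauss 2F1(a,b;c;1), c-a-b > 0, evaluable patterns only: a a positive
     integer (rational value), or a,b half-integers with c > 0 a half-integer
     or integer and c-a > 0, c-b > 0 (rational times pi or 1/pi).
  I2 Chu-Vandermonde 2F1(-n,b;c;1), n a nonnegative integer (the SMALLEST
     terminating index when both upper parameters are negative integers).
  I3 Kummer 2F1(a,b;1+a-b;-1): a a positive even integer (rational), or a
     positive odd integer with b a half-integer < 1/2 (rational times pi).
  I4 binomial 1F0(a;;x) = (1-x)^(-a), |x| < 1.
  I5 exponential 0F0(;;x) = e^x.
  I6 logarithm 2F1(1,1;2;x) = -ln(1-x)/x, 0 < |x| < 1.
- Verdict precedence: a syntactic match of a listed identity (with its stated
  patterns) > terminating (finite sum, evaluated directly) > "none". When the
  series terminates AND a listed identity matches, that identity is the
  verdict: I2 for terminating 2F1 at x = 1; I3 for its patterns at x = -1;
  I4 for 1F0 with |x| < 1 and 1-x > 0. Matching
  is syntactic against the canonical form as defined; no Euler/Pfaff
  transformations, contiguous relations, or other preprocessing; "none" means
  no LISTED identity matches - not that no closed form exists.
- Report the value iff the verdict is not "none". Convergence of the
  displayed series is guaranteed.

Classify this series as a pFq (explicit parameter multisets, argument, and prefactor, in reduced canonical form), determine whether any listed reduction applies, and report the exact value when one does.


With C = 7/4: the canonical form is 3F2(-2/3, 1, 3; 5/3, 2; 5/6). Verdict: none. No listed pattern accepts 3F2(-2/3, 1, 3; 5/3, 2; 5/6).

First insight: t_0 = 7/4 here, and the running product (C = 7/4) telescopes to a rising factorial.
Step ratio: r(k) = (5/6) * (k-2/3) (k+1) (k+3) / [(k+5/3) (k+2) (k+1)] - rational in k, leading ratio (5/6); with t_0 = 7/4, classification follows.


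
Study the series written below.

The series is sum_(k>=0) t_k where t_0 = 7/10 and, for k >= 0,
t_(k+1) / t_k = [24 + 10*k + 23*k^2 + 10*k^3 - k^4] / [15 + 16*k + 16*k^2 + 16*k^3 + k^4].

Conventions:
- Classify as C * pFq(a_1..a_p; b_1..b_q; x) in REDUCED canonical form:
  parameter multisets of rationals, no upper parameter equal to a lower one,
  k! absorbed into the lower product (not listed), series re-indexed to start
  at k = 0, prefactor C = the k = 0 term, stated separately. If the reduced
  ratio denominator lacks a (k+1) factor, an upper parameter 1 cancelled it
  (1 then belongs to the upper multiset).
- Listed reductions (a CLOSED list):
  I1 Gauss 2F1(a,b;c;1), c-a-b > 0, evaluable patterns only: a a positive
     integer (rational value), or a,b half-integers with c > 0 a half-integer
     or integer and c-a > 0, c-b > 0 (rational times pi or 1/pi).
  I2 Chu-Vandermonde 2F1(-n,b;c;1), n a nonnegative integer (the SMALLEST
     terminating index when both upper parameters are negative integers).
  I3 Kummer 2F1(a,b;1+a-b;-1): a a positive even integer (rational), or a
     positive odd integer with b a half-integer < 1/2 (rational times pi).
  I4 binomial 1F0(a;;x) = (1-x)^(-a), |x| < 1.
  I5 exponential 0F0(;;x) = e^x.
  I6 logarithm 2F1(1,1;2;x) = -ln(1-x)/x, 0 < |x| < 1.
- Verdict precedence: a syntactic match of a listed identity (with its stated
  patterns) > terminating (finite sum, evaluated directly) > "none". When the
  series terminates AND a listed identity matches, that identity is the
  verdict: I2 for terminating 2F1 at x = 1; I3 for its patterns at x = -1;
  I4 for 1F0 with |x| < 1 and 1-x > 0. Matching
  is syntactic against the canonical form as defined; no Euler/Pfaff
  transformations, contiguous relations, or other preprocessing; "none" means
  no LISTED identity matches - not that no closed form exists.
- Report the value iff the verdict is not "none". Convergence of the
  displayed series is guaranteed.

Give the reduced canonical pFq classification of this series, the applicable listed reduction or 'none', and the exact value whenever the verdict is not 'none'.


x = -1 here; the reduced form reads 2F1, upper {-12, 2}, lower {15}, C = 7/10. Verdict: Kummer's theorem (I3) fires (x = -1; c = 15 equals 1+a-b for upper {-12, 2}: listed pattern). Its exact value is 49/10.

Key step: t_0 being 7/10, the ratio is unreduced: k^2 + 1 divides both sides (prefactor 7/10).
Term ratio: r(k) = (-1) * (k-12) (k+2) / [(k+15) (k+1)] - rational in k. x = (-1); t_0 = 7/10; negate the roots.


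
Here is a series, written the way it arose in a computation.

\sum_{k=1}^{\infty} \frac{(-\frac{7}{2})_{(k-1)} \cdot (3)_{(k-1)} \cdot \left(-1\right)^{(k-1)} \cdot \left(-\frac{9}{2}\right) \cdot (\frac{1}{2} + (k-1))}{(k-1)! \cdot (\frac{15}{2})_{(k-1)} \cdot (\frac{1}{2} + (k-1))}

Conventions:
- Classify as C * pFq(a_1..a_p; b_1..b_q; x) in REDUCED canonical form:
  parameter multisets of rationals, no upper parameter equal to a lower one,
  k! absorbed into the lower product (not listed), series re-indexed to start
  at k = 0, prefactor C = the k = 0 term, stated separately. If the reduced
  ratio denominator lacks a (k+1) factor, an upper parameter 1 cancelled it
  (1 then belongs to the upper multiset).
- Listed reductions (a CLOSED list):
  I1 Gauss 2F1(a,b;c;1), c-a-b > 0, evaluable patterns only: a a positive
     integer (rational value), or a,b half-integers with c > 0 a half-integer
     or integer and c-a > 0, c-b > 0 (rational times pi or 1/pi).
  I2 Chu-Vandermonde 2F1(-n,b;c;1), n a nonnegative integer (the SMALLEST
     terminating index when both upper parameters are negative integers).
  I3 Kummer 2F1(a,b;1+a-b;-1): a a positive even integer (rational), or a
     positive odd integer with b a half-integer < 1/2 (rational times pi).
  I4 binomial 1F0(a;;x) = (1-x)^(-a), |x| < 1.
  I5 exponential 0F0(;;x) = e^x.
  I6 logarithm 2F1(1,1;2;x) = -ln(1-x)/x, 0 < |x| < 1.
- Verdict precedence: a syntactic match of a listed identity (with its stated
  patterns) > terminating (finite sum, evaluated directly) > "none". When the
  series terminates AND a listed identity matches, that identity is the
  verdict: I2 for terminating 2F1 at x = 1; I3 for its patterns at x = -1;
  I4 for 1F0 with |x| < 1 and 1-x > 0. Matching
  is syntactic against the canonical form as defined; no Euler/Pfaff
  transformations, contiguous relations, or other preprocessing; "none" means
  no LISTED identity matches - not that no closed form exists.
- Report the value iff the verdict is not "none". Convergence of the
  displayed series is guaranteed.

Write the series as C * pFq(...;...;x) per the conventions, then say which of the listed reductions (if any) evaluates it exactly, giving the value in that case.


At argument -1: a 2F1 with upper {-\frac{7}{2}, 3}, lower {\frac{15}{2}}, scaled by C = -\frac{9}{2}. Verdict: this is Kummer's theorem (I3) (x = -1; c = \frac{15}{2} equals 1+a-b for upper {-\frac{7}{2}, 3}: listed pattern). Value: \left(-\frac{81081}{16384}\right) \cdot \pi.

The tell: x = -1 and the factor k + 1/2 cancels (top and bottom), leaving C = -9/2.
Adjacent-term ratio: r(k) = -1 * (k-\frac{7}{2}) (k+3) / [(k+\frac{15}{2}) (k+1)] - rational; roots negated = parameters, x = -1, C = -\frac{9}{2}.


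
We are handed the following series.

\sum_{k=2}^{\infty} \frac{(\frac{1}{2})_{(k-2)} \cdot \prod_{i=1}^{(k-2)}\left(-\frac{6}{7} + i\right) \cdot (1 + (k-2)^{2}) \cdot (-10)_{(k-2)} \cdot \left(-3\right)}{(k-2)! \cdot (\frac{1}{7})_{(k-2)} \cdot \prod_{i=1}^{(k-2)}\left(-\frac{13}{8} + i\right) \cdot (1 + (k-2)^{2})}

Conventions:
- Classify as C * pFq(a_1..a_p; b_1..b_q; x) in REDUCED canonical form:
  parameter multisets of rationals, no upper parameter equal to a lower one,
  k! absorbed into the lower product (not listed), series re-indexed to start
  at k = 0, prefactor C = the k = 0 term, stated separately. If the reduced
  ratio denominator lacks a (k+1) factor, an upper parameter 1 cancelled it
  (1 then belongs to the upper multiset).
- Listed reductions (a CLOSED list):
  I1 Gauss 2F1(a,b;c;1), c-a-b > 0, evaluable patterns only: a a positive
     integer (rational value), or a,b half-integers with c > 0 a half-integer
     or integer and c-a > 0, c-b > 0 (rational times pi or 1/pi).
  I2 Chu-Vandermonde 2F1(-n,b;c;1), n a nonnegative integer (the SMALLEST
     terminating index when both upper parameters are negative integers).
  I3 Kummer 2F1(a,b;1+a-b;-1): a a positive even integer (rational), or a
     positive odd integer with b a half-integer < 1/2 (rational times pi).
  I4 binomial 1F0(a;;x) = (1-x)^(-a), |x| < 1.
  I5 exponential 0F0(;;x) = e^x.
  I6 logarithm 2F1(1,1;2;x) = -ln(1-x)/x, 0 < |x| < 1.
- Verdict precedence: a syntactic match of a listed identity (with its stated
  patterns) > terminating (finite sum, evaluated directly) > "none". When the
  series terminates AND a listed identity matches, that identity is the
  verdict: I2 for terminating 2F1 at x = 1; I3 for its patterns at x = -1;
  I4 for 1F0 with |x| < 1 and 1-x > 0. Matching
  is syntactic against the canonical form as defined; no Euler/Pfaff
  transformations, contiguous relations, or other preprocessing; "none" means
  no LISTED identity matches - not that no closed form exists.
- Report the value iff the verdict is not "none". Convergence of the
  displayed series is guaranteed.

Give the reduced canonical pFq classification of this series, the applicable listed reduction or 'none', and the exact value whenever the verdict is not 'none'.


Reduced: x = 1, 2F1, upper = {-10, \frac{1}{2}}, lower = {-\frac{5}{8}}, C = -3. Verdict (x = 1): Vandermonde's identity (I2) applies (terminating 2F1 at x = 1 with n = 10, b = 1/2, c = -\frac{5}{8}). Hence: \frac{27445509}{54903217}.

Key step: t_0 being -3, the parameter 1/7 appears in both the upper and lower lists and cancels (alongside the other common factor).
Term ratio: r(k) = 1 * (k-10) (k+\frac{1}{2}) / [(k-\frac{5}{8}) (k+1)] - rational in k. x = 1; t_0 = -3; negate the roots.


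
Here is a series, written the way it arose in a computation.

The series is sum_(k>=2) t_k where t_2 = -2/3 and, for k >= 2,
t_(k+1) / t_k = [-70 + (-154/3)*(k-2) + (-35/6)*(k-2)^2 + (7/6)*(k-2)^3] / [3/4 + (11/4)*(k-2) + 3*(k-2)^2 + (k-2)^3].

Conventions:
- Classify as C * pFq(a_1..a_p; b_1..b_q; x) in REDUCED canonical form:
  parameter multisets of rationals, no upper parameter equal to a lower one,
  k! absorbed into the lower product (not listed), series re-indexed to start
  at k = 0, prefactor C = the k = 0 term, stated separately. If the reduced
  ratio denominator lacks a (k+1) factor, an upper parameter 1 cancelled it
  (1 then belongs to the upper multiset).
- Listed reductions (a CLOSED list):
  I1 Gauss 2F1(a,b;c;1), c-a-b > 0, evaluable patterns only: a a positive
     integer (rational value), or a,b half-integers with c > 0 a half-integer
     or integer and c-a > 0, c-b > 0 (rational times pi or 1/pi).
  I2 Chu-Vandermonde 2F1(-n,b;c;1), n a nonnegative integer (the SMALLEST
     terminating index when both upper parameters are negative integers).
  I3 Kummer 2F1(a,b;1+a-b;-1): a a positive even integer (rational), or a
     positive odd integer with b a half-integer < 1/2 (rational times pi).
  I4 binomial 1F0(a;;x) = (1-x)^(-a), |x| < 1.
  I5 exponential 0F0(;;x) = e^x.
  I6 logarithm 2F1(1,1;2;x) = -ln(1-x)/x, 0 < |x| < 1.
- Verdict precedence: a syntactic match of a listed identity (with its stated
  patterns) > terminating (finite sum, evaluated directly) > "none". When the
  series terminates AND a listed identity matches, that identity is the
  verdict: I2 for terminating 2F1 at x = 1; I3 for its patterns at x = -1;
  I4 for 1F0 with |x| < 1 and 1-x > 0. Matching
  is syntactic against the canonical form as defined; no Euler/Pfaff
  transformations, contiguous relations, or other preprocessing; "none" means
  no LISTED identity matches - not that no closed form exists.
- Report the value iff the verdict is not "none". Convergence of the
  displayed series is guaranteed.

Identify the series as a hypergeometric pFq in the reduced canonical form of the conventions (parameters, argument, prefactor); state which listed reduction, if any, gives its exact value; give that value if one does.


Classification (C = -2/3): 3F2 with upper {-10, 2, 3}, lower {1/2, 3/2}, argument x = 7/6. Verdict: terminating. (-10)_k vanishes past k = 10, leaving a 11-term sum, computed directly. Its exact value is -831141509074/377929611903987.

Key observation: t_0 = -2/3 here, and the expanded ratio factors over Q; prefactor -2/3, roots give parameters.
Step ratio: r(k) = (7/6) * (k-10) (k+2) (k+3) / [(k+1/2) (k+3/2) (k+1)] - poly over poly, x = (7/6) from leading terms; C = -2/3 at k = 0.


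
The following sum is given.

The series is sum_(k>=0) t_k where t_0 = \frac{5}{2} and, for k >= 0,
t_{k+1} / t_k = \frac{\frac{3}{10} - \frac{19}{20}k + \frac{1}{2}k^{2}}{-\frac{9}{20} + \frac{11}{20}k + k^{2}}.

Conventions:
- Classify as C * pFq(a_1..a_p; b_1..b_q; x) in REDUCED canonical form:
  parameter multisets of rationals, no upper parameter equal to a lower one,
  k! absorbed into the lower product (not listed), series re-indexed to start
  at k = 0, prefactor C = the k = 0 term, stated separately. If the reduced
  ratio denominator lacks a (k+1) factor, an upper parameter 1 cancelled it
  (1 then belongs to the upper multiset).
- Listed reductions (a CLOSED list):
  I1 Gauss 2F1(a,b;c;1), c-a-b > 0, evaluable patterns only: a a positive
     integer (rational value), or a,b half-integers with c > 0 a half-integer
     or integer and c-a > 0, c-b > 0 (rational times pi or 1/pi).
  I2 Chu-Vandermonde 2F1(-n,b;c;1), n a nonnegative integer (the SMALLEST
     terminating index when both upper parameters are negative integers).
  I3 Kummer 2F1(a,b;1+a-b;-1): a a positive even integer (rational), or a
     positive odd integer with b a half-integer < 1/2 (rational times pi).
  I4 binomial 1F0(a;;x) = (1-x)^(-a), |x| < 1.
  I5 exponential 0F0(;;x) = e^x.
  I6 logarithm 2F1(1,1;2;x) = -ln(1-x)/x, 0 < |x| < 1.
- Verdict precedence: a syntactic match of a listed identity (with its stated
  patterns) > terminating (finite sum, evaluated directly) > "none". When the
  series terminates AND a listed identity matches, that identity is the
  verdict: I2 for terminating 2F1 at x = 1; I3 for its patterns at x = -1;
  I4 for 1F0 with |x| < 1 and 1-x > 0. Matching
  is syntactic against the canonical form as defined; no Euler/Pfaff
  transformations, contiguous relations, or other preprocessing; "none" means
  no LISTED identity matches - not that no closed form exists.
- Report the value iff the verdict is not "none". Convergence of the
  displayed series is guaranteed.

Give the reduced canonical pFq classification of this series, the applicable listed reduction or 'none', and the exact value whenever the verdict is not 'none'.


Canonical form: C = \frac{5}{2} times 2F1 with upper {-\frac{3}{2}, -\frac{2}{5}}, lower {-\frac{9}{20}}, x = \frac{1}{2}. Verdict: none. A 2F1 with upper {-\frac{3}{2}, -\frac{2}{5}} fits none of I1-I6 at x = \frac{1}{2}; the sum runs forever.

The tell: with t_0 = \frac{5}{2}, roots of the ratio polynomials (prefactor 5/2) are the negated parameters.
Ratio: r(k) = \frac{1}{2} * (k-\frac{3}{2}) (k-\frac{2}{5}) / [(k-\frac{9}{20}) (k+1)] - rational in k. x = \frac{1}{2}; t_0 = \frac{5}{2}; negate the roots.


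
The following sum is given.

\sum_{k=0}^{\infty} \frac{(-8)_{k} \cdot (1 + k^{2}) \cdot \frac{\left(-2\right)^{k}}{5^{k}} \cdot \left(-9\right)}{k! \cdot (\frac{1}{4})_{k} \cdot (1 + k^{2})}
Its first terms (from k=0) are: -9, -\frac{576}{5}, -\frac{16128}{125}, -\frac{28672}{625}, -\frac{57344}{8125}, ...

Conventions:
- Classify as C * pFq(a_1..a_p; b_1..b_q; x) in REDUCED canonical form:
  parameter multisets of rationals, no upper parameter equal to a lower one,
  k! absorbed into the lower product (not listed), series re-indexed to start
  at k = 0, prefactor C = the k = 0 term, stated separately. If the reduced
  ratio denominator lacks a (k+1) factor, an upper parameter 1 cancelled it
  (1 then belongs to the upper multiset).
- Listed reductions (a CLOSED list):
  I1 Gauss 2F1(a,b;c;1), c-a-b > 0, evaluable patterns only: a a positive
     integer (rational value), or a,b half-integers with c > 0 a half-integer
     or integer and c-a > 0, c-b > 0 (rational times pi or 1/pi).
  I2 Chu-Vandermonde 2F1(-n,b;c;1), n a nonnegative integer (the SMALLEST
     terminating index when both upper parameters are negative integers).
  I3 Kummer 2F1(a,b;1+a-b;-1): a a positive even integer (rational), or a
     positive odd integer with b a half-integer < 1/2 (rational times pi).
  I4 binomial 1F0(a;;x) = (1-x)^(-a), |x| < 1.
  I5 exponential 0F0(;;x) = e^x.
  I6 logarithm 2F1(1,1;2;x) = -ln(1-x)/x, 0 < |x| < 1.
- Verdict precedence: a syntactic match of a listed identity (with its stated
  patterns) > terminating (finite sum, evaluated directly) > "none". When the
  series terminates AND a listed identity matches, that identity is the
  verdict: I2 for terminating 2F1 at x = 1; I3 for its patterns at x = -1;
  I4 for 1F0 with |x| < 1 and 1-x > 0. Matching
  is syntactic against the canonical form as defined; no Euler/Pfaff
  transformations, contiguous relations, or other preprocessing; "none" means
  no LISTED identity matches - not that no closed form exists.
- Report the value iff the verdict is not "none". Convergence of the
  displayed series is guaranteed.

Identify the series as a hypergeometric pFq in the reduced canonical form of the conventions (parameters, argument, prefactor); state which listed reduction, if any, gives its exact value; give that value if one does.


Canonical form: C = -9 times 1F1 with upper {-8}, lower {\frac{1}{4}}, x = -\frac{2}{5}. Verdict: terminating. With -8 upstairs the series is a 9-term polynomial sum; evaluated term by term. Exact value: -\frac{2015607918794161}{6571728515625}.

Structural cue: from the first term -9: the two geometric factors (C = -9) combine into one argument.
Adjacent-term ratio: r(k) = -\frac{2}{5} * (k-8) / [(k+\frac{1}{4}) (k+1)] - rational; roots negated = parameters, x = -\frac{2}{5}, C = -9.
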